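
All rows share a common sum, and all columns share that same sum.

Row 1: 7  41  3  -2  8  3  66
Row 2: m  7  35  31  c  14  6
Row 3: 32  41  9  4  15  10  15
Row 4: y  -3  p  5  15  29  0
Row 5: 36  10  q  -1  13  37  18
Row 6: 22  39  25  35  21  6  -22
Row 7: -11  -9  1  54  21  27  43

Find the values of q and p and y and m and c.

q = 13, p = 40, y = 40, m = 0, c = 33

Rows 1 and 3 both sum to 126, so that's the common total.
Column 5 has 8 + 15 + 15 + 13 + 21 + 21 = 93; the blank must be 126 − 93 = 33.
Row 5 has 36 + 10 − 1 + 13 + 37 + 18 = 113; the blank must be 126 − 113 = 13.
Row 2 has 7 + 35 + 31 + 33 + 14 + 6 = 126; the blank must be 126 − 126 = 0.
Column 1 has 7 + 0 + 32 + 36 + 22 − 11 = 86; the blank must be 126 − 86 = 40.
Row 4 has 40 − 3 + 5 + 15 + 29 + 0 = 86; the blank must be 126 − 86 = 40.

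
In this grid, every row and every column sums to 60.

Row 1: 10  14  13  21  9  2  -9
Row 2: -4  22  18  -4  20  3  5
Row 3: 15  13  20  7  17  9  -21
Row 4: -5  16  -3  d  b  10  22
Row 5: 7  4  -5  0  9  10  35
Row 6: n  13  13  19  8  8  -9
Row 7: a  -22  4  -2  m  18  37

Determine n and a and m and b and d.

n = 8, a = 29, m = -4, b = 1, d = 19

The known cells in column 4 total 41, leaving 60 − 41 = 19 for the blank.
The known cells in row 4 total 59, leaving 60 − 59 = 1 for the blank.
The known cells in column 5 total 64, leaving 60 − 64 = -4 for the blank.
The known cells in row 6 total 52, leaving 60 − 52 = 8 for the blank.
The known cells in row 7 total 31, leaving 60 − 31 = 29 for the blank.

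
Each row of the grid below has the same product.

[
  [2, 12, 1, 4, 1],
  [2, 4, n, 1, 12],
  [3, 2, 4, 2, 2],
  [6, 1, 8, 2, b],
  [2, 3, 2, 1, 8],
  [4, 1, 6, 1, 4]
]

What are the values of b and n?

b = 1, n = 1

Rows 3 and 5 each multiply to 96, so every row has product 96.
Row 4: 6×1×8×2 = 96, so the missing entry is 96 ÷ 96 = 1.
Row 2: 2×4×1×12 = 96, so the missing entry is 96 ÷ 96 = 1.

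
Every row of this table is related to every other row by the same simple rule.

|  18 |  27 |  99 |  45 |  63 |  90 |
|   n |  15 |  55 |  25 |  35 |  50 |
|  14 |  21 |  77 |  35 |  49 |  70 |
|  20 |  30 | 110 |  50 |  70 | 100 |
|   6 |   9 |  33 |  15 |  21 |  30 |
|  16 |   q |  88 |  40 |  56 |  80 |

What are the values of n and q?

Each row is a constant multiple of every other row — this is a multiplication table with the headers hidden.
Row 2 is 50/90 = 5/9 times row 1, so its entry in column 1 is 18 × 5/9 = 10.
Row 6 is 80/90 = 8/9 times row 1, so its entry in column 2 is 27 × 8/9 = 24.

n = 10, q = 24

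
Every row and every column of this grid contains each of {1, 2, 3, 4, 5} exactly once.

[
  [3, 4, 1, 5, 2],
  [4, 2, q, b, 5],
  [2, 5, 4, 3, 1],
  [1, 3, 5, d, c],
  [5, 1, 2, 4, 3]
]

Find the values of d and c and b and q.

d = 2, c = 4, b = 1, q = 3

For row 2, column 3: column 3 already has {1, 2, 4, 5}; that leaves 3.
For row 2, column 4: row 2 already has {2, 3, 4, 5}; that leaves 1.
For row 4, column 4: column 4 already has {1, 3, 4, 5}; that leaves 2.
For row 4, column 5: row 4 already has {1, 2, 3, 5}; that leaves 4.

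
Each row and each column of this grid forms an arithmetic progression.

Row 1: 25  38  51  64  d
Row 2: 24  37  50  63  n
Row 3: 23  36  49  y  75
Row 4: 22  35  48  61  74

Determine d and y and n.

Along each row the entries change by 13 per step; down each column they change by -1.
Row 1: from 25 at column 1, stepping by 13 to column 5 gives 77.
Row 3: from 23 at column 1, stepping by 13 to column 4 gives 62.
Row 2: from 24 at column 1, stepping by 13 to column 5 gives 76.

d = 77, y = 62, n = 76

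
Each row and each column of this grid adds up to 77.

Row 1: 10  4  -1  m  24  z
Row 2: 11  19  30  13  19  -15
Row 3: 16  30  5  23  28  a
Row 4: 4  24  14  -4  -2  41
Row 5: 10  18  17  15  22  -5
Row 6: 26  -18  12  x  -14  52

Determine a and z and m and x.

a = -25, z = 29, m = 11, x = 19

Row 6: 26 − 18 + 12 − 14 + 52 = 58, so its missing entry is 77 − 58 = 19.
Row 3: 16 + 30 + 5 + 23 + 28 = 102, so its missing entry is 77 − 102 = -25.
Column 6: -15 − 25 + 41 − 5 + 52 = 48, so its missing entry is 77 − 48 = 29.
Row 1: 10 + 4 − 1 + 24 + 29 = 66, so its missing entry is 77 − 66 = 11.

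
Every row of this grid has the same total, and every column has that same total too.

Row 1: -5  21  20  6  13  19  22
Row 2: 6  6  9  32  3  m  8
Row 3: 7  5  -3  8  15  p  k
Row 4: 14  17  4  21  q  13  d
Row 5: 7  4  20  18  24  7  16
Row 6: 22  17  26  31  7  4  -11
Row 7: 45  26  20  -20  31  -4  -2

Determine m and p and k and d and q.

Rows 1 and 5 both sum to 96, so that's the common total.
Column 5: 13 + 3 + 15 + 24 + 7 + 31 = 93, so its missing entry is 96 − 93 = 3.
Row 2: 6 + 6 + 9 + 32 + 3 + 8 = 64, so its missing entry is 96 − 64 = 32.
Row 4: 14 + 17 + 4 + 21 + 3 + 13 = 72, so its missing entry is 96 − 72 = 24.
Column 7: 22 + 8 + 24 + 16 − 11 − 2 = 57, so its missing entry is 96 − 57 = 39.
Row 3: 7 + 5 − 3 + 8 + 15 + 39 = 71, so its missing entry is 96 − 71 = 25.

m = 32, p = 25, k = 39, d = 24, q = 3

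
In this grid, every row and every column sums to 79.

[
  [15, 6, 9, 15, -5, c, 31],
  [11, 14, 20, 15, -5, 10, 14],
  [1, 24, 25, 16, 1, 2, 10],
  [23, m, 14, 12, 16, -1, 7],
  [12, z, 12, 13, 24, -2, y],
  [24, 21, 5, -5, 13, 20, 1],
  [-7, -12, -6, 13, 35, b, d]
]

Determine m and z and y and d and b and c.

The known cells in row 4 total 71, leaving 79 − 71 = 8 for the blank.
The known cells in row 1 total 71, leaving 79 − 71 = 8 for the blank.
The known cells in column 6 total 37, leaving 79 − 37 = 42 for the blank.
The known cells in row 7 total 65, leaving 79 − 65 = 14 for the blank.
The known cells in column 7 total 77, leaving 79 − 77 = 2 for the blank.
The known cells in row 5 total 61, leaving 79 − 61 = 18 for the blank.

m = 8, z = 18, y = 2, d = 14, b = 42, c = 8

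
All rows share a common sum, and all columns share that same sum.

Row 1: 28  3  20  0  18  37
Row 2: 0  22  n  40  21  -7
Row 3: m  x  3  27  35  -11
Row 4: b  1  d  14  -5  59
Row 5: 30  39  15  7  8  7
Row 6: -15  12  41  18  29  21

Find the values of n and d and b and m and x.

n = 30, d = -3, b = 40, m = 23, x = 29

Rows 1 and 5 both sum to 106, so that's the common total.
Row 2: 0 + 22 + 40 + 21 − 7 = 76, so its missing entry is 106 − 76 = 30.
Column 2: 3 + 22 + 1 + 39 + 12 = 77, so its missing entry is 106 − 77 = 29.
Row 3: 29 + 3 + 27 + 35 − 11 = 83, so its missing entry is 106 − 83 = 23.
Column 1: 28 + 0 + 23 + 30 − 15 = 66, so its missing entry is 106 − 66 = 40.
Row 4: 40 + 1 + 14 − 5 + 59 = 109, so its missing entry is 106 − 109 = -3.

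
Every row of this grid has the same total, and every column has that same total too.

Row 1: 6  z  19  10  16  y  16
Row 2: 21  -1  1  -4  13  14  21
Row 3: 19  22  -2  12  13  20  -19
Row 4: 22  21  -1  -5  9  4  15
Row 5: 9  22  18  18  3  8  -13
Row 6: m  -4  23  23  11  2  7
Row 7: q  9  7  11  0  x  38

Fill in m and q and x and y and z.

m = 3, q = -15, x = 15, y = 2, z = -4

Rows 2 and 3 both sum to 65, so that's the common total.
Column 2 has -1 + 22 + 21 + 22 − 4 + 9 = 69; the blank must be 65 − 69 = -4.
Row 6 has -4 + 23 + 23 + 11 + 2 + 7 = 62; the blank must be 65 − 62 = 3.
Row 1 has 6 − 4 + 19 + 10 + 16 + 16 = 63; the blank must be 65 − 63 = 2.
Column 6 has 2 + 14 + 20 + 4 + 8 + 2 = 50; the blank must be 65 − 50 = 15.
Row 7 has 9 + 7 + 11 + 0 + 15 + 38 = 80; the blank must be 65 − 80 = -15.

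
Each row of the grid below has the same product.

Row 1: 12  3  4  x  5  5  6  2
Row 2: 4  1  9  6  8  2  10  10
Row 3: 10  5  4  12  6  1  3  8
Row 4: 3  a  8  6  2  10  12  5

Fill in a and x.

a = 2, x = 8

Rows 2 and 3 each multiply to 345600, so every row has product 345600.
Row 4: 3×8×6×2×10×12×5 = 172800, so the missing entry is 345600 ÷ 172800 = 2.
Row 1: 12×3×4×5×5×6×2 = 43200, so the missing entry is 345600 ÷ 43200 = 8.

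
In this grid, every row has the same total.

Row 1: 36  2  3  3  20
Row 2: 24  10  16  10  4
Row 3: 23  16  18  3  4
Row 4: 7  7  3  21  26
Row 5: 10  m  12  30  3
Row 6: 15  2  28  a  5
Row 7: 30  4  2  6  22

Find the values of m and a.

m = 9, a = 14

The complete rows each total 64.
Row 5 is missing 64 − 55 = 9 (since 10 + 12 + 30 + 3 = 55).
Row 6 is missing 64 − 50 = 14 (since 15 + 2 + 28 + 5 = 50).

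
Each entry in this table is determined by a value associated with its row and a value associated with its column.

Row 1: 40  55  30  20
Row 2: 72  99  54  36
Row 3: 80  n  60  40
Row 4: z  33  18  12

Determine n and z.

n = 110, z = 24

Each row is a constant multiple of every other row — this is a multiplication table with the headers hidden.
Row 3 is 60/30 = 2/1 times row 1, so its entry in column 2 is 55 × 2/1 = 110.
Row 4 is 18/30 = 3/5 times row 1, so its entry in column 1 is 40 × 3/5 = 24.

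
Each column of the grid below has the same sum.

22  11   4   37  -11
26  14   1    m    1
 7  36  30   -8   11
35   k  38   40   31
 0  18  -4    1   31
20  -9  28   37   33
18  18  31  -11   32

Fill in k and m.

Column 1 sums to 128 and so does column 5; that's the common total.
In column 2 the known cells total 88, leaving 128 − 88 = 40.
In column 4 the known cells total 96, leaving 128 − 96 = 32.

k = 40, m = 32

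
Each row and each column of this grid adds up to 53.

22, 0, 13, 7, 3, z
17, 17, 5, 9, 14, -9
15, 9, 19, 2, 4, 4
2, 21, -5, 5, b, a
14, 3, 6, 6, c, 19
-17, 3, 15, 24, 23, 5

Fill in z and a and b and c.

Row 5 has 14 + 3 + 6 + 6 + 19 = 48; the blank must be 53 − 48 = 5.
Column 5 has 3 + 14 + 4 + 5 + 23 = 49; the blank must be 53 − 49 = 4.
Row 4 has 2 + 21 − 5 + 5 + 4 = 27; the blank must be 53 − 27 = 26.
Row 1 has 22 + 0 + 13 + 7 + 3 = 45; the blank must be 53 − 45 = 8.

z = 8, a = 26, b = 4, c = 5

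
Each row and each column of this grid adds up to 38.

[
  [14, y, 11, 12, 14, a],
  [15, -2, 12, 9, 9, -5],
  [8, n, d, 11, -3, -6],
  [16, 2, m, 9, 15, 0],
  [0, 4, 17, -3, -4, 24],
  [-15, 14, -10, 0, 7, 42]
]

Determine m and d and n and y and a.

m = -4, d = 12, n = 16, y = 4, a = -17

The known cells in column 6 total 55, leaving 38 − 55 = -17 for the blank.
The known cells in row 1 total 34, leaving 38 − 34 = 4 for the blank.
The known cells in column 2 total 22, leaving 38 − 22 = 16 for the blank.
The known cells in row 3 total 26, leaving 38 − 26 = 12 for the blank.
The known cells in row 4 total 42, leaving 38 − 42 = -4 for the blank.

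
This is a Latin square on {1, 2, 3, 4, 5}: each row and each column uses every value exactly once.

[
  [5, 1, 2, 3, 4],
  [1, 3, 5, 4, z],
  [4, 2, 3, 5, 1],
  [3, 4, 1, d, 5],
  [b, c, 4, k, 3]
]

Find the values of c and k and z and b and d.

c = 5, k = 1, z = 2, b = 2, d = 2

For row 5, column 1: column 1 already has {1, 3, 4, 5}; that leaves 2.
Cell (2,5): row 2 already has {1, 3, 4, 5} → 2.
At (row 4, col 4): row 4 already has {1, 3, 4, 5}, so the value is 2.
For row 5, column 4: column 4 already has {2, 3, 4, 5}; that leaves 1.
For row 5, column 2: row 5 already has {1, 2, 3, 4}; that leaves 5.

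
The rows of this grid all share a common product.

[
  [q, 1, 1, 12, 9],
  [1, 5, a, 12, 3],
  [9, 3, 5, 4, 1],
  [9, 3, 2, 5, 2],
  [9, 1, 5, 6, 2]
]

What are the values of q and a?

Rows 3 and 5 each multiply to 540, so every row has product 540.
Row 1: 1×1×12×9 = 108, so the missing entry is 540 ÷ 108 = 5.
Row 2: 1×5×12×3 = 180, so the missing entry is 540 ÷ 180 = 3.

q = 5, a = 3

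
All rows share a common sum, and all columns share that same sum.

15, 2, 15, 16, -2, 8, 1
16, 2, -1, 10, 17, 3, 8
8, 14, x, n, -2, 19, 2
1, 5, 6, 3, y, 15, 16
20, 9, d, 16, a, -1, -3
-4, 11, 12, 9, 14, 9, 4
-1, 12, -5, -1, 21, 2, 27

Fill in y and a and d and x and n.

y = 9, a = -2, d = 16, x = 12, n = 2

Rows 1 and 2 both sum to 55, so that's the common total.
Row 4 has 1 + 5 + 6 + 3 + 15 + 16 = 46; the blank must be 55 − 46 = 9.
Column 5 has -2 + 17 − 2 + 9 + 14 + 21 = 57; the blank must be 55 − 57 = -2.
Row 5 has 20 + 9 + 16 − 2 − 1 − 3 = 39; the blank must be 55 − 39 = 16.
Column 4 has 16 + 10 + 3 + 16 + 9 − 1 = 53; the blank must be 55 − 53 = 2.
Row 3 has 8 + 14 + 2 − 2 + 19 + 2 = 43; the blank must be 55 − 43 = 12.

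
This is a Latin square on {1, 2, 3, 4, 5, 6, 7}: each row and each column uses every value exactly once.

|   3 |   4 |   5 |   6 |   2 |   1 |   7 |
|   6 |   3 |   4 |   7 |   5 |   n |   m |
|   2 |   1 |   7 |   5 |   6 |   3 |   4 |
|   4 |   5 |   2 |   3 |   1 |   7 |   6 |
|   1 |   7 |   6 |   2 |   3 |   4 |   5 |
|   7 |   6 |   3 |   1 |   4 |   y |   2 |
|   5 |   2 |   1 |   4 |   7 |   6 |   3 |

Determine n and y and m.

At (row 2, col 7): column 7 already has {2, 3, 4, 5, 6, 7}, so the value is 1.
At (row 6, col 6): row 6 already has {1, 2, 3, 4, 6, 7}, so the value is 5.
At (row 2, col 6): row 2 already has {1, 3, 4, 5, 6, 7}, so the value is 2.

n = 2, y = 5, m = 1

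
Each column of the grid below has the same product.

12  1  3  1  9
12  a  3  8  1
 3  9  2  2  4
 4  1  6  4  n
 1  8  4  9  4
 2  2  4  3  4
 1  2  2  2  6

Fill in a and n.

Columns 1 and 3 each multiply to 3456, so every column has product 3456.
Column 2: 1×9×1×8×2×2 = 288, so the missing entry is 3456 ÷ 288 = 12.
Column 5: 9×1×4×4×4×6 = 3456, so the missing entry is 3456 ÷ 3456 = 1.

a = 12, n = 1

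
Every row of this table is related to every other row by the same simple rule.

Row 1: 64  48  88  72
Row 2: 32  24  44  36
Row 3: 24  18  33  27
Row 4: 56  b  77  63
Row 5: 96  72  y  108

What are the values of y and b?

y = 132, b = 42

Each row is a constant multiple of every other row — this is a multiplication table with the headers hidden.
Row 5 is 96/64 = 3/2 times row 1, so its entry in column 3 is 88 × 3/2 = 132.
Row 4 is 56/64 = 7/8 times row 1, so its entry in column 2 is 48 × 7/8 = 42.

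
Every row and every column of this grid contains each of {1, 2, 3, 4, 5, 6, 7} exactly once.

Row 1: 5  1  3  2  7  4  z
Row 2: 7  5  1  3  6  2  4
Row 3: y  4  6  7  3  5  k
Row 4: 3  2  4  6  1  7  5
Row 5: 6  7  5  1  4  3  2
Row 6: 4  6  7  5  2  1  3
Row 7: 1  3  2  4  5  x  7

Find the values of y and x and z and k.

y = 2, x = 6, z = 6, k = 1

At (row 3, col 1): column 1 already has {1, 3, 4, 5, 6, 7}, so the value is 2.
At (row 3, col 7): row 3 already has {2, 3, 4, 5, 6, 7}, so the value is 1.
At (row 7, col 6): row 7 already has {1, 2, 3, 4, 5, 7}, so the value is 6.
At (row 1, col 7): row 1 already has {1, 2, 3, 4, 5, 7}, so the value is 6.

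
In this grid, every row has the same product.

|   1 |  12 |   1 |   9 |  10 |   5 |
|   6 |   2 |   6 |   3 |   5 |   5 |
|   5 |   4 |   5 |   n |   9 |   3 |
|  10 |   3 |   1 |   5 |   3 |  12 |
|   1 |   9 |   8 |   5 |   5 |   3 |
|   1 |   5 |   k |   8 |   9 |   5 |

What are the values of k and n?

k = 3, n = 2

Rows 1 and 5 each multiply to 5400, so every row has product 5400.
Row 6: 1×5×8×9×5 = 1800, so the missing entry is 5400 ÷ 1800 = 3.
Row 3: 5×4×5×9×3 = 2700, so the missing entry is 5400 ÷ 2700 = 2.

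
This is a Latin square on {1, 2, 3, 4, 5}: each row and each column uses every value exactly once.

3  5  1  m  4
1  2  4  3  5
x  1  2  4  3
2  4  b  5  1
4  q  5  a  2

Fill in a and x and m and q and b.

a = 1, x = 5, m = 2, q = 3, b = 3

Cell (1,4): row 1 already has {1, 3, 4, 5} → 2.
For row 5, column 4: column 4 already has {2, 3, 4, 5}; that leaves 1.
For row 3, column 1: row 3 already has {1, 2, 3, 4}; that leaves 5.
At (row 4, col 3): row 4 already has {1, 2, 4, 5}, so the value is 3.
Cell (5,2): row 5 already has {1, 2, 4, 5} → 3.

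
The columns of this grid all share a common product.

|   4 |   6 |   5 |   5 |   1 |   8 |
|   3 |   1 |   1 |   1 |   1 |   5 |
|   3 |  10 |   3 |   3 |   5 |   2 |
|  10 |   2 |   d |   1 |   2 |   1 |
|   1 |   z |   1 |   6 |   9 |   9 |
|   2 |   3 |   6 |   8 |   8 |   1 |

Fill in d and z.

Columns 4 and 6 each multiply to 720, so every column has product 720.
Column 3: 5×1×3×1×6 = 90, so the missing entry is 720 ÷ 90 = 8.
Column 2: 6×1×10×2×3 = 360, so the missing entry is 720 ÷ 360 = 2.

d = 8, z = 2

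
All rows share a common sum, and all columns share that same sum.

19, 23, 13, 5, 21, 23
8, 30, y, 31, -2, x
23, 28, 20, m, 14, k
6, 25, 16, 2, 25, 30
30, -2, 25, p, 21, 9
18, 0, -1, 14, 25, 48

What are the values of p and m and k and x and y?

Rows 1 and 4 both sum to 104, so that's the common total.
Column 3 has 13 + 20 + 16 + 25 − 1 = 73; the blank must be 104 − 73 = 31.
Row 2 has 8 + 30 + 31 + 31 − 2 = 98; the blank must be 104 − 98 = 6.
Row 5 has 30 − 2 + 25 + 21 + 9 = 83; the blank must be 104 − 83 = 21.
Column 4 has 5 + 31 + 2 + 21 + 14 = 73; the blank must be 104 − 73 = 31.
Row 3 has 23 + 28 + 20 + 31 + 14 = 116; the blank must be 104 − 116 = -12.

p = 21, m = 31, k = -12, x = 6, y = 31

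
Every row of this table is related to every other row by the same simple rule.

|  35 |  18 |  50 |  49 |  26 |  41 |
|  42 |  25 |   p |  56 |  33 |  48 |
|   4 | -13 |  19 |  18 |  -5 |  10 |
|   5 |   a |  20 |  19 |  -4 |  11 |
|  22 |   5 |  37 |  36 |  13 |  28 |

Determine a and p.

The difference between any two rows is the same in every column — this is an addition table with the headers hidden.
Row 4 minus row 1 is -4 − 26 = -30, so its entry in column 2 is 18 + (-30) = -12.
Row 2 minus row 1 is 33 − 26 = 7, so its entry in column 3 is 50 + 7 = 57.

a = -12, p = 57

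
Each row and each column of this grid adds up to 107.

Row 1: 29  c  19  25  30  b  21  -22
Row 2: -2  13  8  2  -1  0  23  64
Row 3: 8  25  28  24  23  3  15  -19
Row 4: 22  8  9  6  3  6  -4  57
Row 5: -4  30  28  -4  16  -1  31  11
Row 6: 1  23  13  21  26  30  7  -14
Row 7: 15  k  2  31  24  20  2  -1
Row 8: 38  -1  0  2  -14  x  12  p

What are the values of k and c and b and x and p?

k = 14, c = -5, b = 10, x = 39, p = 31

The known cells in column 8 total 76, leaving 107 − 76 = 31 for the blank.
The known cells in row 7 total 93, leaving 107 − 93 = 14 for the blank.
The known cells in column 2 total 112, leaving 107 − 112 = -5 for the blank.
The known cells in row 1 total 97, leaving 107 − 97 = 10 for the blank.
The known cells in row 8 total 68, leaving 107 − 68 = 39 for the blank.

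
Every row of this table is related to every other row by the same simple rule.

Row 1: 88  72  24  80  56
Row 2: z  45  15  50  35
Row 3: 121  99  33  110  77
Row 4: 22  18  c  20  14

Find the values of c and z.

Each row is a constant multiple of every other row — this is a multiplication table with the headers hidden.
Row 4 is 14/56 = 1/4 times row 1, so its entry in column 3 is 24 × 1/4 = 6.
Row 2 is 35/56 = 5/8 times row 1, so its entry in column 1 is 88 × 5/8 = 55.

c = 6, z = 55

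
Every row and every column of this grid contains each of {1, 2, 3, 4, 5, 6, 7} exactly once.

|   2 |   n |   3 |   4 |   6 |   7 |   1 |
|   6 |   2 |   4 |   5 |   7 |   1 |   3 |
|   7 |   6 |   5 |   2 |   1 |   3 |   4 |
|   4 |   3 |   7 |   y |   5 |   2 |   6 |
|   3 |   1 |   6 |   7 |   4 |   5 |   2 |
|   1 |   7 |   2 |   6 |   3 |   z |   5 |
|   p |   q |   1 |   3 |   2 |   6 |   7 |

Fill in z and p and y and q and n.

z = 4, p = 5, y = 1, q = 4, n = 5

For row 1, column 2: row 1 already has {1, 2, 3, 4, 6, 7}; that leaves 5.
Cell (6,6): row 6 already has {1, 2, 3, 5, 6, 7} → 4.
Cell (7,2): column 2 already has {1, 2, 3, 5, 6, 7} → 4.
At (row 4, col 4): row 4 already has {2, 3, 4, 5, 6, 7}, so the value is 1.
Cell (7,1): row 7 already has {1, 2, 3, 4, 6, 7} → 5.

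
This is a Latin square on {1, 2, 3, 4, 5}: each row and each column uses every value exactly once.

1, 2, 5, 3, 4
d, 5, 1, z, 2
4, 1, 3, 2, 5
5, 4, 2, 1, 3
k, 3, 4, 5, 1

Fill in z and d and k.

z = 4, d = 3, k = 2

For row 5, column 1: row 5 already has {1, 3, 4, 5}; that leaves 2.
For row 2, column 1: column 1 already has {1, 2, 4, 5}; that leaves 3.
For row 2, column 4: row 2 already has {1, 2, 3, 5}; that leaves 4.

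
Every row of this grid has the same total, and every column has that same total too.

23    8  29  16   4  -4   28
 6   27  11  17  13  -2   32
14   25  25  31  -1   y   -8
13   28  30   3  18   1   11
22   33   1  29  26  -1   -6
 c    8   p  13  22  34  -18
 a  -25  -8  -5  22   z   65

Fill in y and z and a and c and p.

y = 18, z = 58, a = -3, c = 29, p = 16

Rows 1 and 2 both sum to 104, so that's the common total.
Row 3 has 14 + 25 + 25 + 31 − 1 − 8 = 86; the blank must be 104 − 86 = 18.
Column 6 has -4 − 2 + 18 + 1 − 1 + 34 = 46; the blank must be 104 − 46 = 58.
Row 7 has -25 − 8 − 5 + 22 + 58 + 65 = 107; the blank must be 104 − 107 = -3.
Column 1 has 23 + 6 + 14 + 13 + 22 − 3 = 75; the blank must be 104 − 75 = 29.
Row 6 has 29 + 8 + 13 + 22 + 34 − 18 = 88; the blank must be 104 − 88 = 16.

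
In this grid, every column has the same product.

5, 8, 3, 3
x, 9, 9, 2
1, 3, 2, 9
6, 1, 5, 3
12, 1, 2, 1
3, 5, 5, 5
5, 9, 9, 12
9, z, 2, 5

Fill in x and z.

x = 1, z = 5

Columns 3 and 4 each multiply to 48600, so every column has product 48600.
Column 1: 5×1×6×12×3×5×9 = 48600, so the missing entry is 48600 ÷ 48600 = 1.
Column 2: 8×9×3×1×1×5×9 = 9720, so the missing entry is 48600 ÷ 9720 = 5.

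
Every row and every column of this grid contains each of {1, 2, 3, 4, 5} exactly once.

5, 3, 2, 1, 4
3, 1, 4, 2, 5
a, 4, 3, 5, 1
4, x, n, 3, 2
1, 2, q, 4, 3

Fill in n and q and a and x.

n = 1, q = 5, a = 2, x = 5

For row 4, column 2: column 2 already has {1, 2, 3, 4}; that leaves 5.
At (row 4, col 3): row 4 already has {2, 3, 4, 5}, so the value is 1.
Cell (3,1): row 3 already has {1, 3, 4, 5} → 2.
For row 5, column 3: row 5 already has {1, 2, 3, 4}; that leaves 5.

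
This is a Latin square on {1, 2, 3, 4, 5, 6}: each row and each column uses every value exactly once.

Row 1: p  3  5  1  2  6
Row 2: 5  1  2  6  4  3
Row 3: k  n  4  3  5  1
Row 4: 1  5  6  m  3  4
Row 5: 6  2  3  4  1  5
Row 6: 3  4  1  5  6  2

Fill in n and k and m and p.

n = 6, k = 2, m = 2, p = 4

For row 4, column 4: row 4 already has {1, 3, 4, 5, 6}; that leaves 2.
Cell (3,2): column 2 already has {1, 2, 3, 4, 5} → 6.
Cell (3,1): row 3 already has {1, 3, 4, 5, 6} → 2.
For row 1, column 1: row 1 already has {1, 2, 3, 5, 6}; that leaves 4.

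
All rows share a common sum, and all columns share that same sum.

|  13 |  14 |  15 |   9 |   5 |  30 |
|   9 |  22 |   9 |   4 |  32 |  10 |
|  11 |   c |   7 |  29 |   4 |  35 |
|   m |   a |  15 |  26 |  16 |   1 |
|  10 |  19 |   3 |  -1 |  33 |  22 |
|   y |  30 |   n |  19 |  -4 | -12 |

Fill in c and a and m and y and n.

c = 0, a = 1, m = 27, y = 16, n = 37

Rows 1 and 2 both sum to 86, so that's the common total.
Row 3: 11 + 7 + 29 + 4 + 35 = 86, so its missing entry is 86 − 86 = 0.
Column 2: 14 + 22 + 0 + 19 + 30 = 85, so its missing entry is 86 − 85 = 1.
Row 4: 1 + 15 + 26 + 16 + 1 = 59, so its missing entry is 86 − 59 = 27.
Column 1: 13 + 9 + 11 + 27 + 10 = 70, so its missing entry is 86 − 70 = 16.
Row 6: 16 + 30 + 19 − 4 − 12 = 49, so its missing entry is 86 − 49 = 37.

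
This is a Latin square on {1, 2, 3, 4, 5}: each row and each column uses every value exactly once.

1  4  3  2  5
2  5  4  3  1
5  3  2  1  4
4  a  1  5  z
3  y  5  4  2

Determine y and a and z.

y = 1, a = 2, z = 3

Cell (5,2): row 5 already has {2, 3, 4, 5} → 1.
Cell (4,2): column 2 already has {1, 3, 4, 5} → 2.
At (row 4, col 5): row 4 already has {1, 2, 4, 5}, so the value is 3.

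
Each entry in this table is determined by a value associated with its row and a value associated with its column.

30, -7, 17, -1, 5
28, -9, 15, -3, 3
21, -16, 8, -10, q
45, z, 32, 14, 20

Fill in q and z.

q = -4, z = 8

The difference between any two rows is the same in every column — this is an addition table with the headers hidden.
Row 3 minus row 1 is 8 − 17 = -9, so its entry in column 5 is 5 + (-9) = -4.
Row 4 minus row 1 is 32 − 17 = 15, so its entry in column 2 is -7 + 15 = 8.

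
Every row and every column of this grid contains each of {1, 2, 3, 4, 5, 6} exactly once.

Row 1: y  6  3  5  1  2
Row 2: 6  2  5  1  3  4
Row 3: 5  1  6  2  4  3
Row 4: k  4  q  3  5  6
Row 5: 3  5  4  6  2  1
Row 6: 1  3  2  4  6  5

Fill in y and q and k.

y = 4, q = 1, k = 2

Cell (4,3): column 3 already has {2, 3, 4, 5, 6} → 1.
At (row 4, col 1): row 4 already has {1, 3, 4, 5, 6}, so the value is 2.
For row 1, column 1: row 1 already has {1, 2, 3, 5, 6}; that leaves 4.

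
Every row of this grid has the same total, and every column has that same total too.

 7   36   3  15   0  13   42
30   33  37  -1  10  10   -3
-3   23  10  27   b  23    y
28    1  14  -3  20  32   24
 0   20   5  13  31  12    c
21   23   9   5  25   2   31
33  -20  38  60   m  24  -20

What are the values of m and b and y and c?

m = 1, b = 29, y = 7, c = 35

Rows 1 and 2 both sum to 116, so that's the common total.
The known cells in row 5 total 81, leaving 116 − 81 = 35 for the blank.
The known cells in column 7 total 109, leaving 116 − 109 = 7 for the blank.
The known cells in row 3 total 87, leaving 116 − 87 = 29 for the blank.
The known cells in row 7 total 115, leaving 116 − 115 = 1 for the blank.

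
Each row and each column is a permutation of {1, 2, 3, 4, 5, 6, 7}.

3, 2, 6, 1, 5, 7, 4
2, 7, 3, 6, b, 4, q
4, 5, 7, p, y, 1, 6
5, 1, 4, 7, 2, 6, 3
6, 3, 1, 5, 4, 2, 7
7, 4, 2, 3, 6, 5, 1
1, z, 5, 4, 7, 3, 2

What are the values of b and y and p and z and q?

Cell (7,2): row 7 already has {1, 2, 3, 4, 5, 7} → 6.
At (row 3, col 4): column 4 already has {1, 3, 4, 5, 6, 7}, so the value is 2.
Cell (3,5): row 3 already has {1, 2, 4, 5, 6, 7} → 3.
For row 2, column 5: column 5 already has {2, 3, 4, 5, 6, 7}; that leaves 1.
Cell (2,7): row 2 already has {1, 2, 3, 4, 6, 7} → 5.

b = 1, y = 3, p = 2, z = 6, q = 5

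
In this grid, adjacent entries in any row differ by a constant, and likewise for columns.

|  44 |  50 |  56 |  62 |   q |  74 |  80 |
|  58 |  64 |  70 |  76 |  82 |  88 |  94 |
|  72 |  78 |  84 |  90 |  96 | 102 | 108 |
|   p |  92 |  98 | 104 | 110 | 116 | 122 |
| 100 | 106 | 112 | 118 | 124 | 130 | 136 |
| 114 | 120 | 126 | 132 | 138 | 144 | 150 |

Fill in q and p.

Along each row the entries change by 6 per step; down each column they change by 14.
Row 1: from 44 at column 1, stepping by 6 to column 5 gives 68.
Row 4: from 92 at column 2, stepping by 6 to column 1 gives 86.

q = 68, p = 86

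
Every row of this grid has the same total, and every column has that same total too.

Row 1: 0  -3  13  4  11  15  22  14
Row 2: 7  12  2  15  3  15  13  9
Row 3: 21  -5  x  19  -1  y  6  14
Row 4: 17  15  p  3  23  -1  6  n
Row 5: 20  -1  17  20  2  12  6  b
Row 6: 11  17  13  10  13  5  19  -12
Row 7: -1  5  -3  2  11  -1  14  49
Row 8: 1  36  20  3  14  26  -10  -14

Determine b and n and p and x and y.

Rows 1 and 2 both sum to 76, so that's the common total.
Column 6 has 15 + 15 − 1 + 12 + 5 − 1 + 26 = 71; the blank must be 76 − 71 = 5.
Row 3 has 21 − 5 + 19 − 1 + 5 + 6 + 14 = 59; the blank must be 76 − 59 = 17.
Column 3 has 13 + 2 + 17 + 17 + 13 − 3 + 20 = 79; the blank must be 76 − 79 = -3.
Row 4 has 17 + 15 − 3 + 3 + 23 − 1 + 6 = 60; the blank must be 76 − 60 = 16.
Row 5 has 20 − 1 + 17 + 20 + 2 + 12 + 6 = 76; the blank must be 76 − 76 = 0.

b = 0, n = 16, p = -3, x = 17, y = 5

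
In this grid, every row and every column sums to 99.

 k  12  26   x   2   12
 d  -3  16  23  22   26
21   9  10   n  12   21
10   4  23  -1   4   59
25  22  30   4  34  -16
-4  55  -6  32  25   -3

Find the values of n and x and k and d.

n = 26, x = 15, k = 32, d = 15

Row 3 has 21 + 9 + 10 + 12 + 21 = 73; the blank must be 99 − 73 = 26.
Row 2 has -3 + 16 + 23 + 22 + 26 = 84; the blank must be 99 − 84 = 15.
Column 4 has 23 + 26 − 1 + 4 + 32 = 84; the blank must be 99 − 84 = 15.
Row 1 has 12 + 26 + 15 + 2 + 12 = 67; the blank must be 99 − 67 = 32.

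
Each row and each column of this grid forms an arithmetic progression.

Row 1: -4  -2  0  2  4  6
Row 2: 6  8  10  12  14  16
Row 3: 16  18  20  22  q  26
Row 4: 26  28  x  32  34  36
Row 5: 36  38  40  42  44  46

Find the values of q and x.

Along each row the entries change by 2 per step; down each column they change by 10.
Row 3: from 16 at column 1, stepping by 2 to column 5 gives 24.
Row 4: from 26 at column 1, stepping by 2 to column 3 gives 30.

q = 24, x = 30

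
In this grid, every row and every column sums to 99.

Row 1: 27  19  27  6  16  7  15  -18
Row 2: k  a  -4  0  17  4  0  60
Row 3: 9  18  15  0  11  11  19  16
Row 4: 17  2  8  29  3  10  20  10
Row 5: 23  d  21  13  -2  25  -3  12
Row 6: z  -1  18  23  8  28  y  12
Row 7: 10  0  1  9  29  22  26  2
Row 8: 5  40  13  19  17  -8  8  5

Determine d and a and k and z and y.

d = 10, a = 11, k = 11, z = -3, y = 14

Column 7: 15 + 0 + 19 + 20 − 3 + 26 + 8 = 85, so its missing entry is 99 − 85 = 14.
Row 6: -1 + 18 + 23 + 8 + 28 + 14 + 12 = 102, so its missing entry is 99 − 102 = -3.
Column 1: 27 + 9 + 17 + 23 − 3 + 10 + 5 = 88, so its missing entry is 99 − 88 = 11.
Row 2: 11 − 4 + 0 + 17 + 4 + 0 + 60 = 88, so its missing entry is 99 − 88 = 11.
Row 5: 23 + 21 + 13 − 2 + 25 − 3 + 12 = 89, so its missing entry is 99 − 89 = 10.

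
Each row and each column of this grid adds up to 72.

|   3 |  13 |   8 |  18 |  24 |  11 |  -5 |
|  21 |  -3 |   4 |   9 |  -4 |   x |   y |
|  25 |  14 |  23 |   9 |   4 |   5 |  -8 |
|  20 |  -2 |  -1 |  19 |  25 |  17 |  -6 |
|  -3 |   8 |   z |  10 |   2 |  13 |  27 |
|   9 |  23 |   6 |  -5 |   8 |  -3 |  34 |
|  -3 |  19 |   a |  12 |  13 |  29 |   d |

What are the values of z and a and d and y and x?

Column 6 has 11 + 5 + 17 + 13 − 3 + 29 = 72; the blank must be 72 − 72 = 0.
Row 5 has -3 + 8 + 10 + 2 + 13 + 27 = 57; the blank must be 72 − 57 = 15.
Column 3 has 8 + 4 + 23 − 1 + 15 + 6 = 55; the blank must be 72 − 55 = 17.
Row 7 has -3 + 19 + 17 + 12 + 13 + 29 = 87; the blank must be 72 − 87 = -15.
Row 2 has 21 − 3 + 4 + 9 − 4 + 0 = 27; the blank must be 72 − 27 = 45.

z = 15, a = 17, d = -15, y = 45, x = 0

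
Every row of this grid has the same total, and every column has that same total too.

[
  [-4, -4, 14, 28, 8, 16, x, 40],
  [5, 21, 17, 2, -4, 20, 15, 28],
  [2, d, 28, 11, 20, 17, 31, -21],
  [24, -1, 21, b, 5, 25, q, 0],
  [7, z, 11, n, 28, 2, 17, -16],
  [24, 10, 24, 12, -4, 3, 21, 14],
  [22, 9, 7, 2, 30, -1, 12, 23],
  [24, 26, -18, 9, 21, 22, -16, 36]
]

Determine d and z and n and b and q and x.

d = 16, z = 27, n = 28, b = 12, q = 18, x = 6

Rows 2 and 6 both sum to 104, so that's the common total.
Row 3 has 2 + 28 + 11 + 20 + 17 + 31 − 21 = 88; the blank must be 104 − 88 = 16.
Row 1 has -4 − 4 + 14 + 28 + 8 + 16 + 40 = 98; the blank must be 104 − 98 = 6.
Column 7 has 6 + 15 + 31 + 17 + 21 + 12 − 16 = 86; the blank must be 104 − 86 = 18.
Row 4 has 24 − 1 + 21 + 5 + 25 + 18 + 0 = 92; the blank must be 104 − 92 = 12.
Column 4 has 28 + 2 + 11 + 12 + 12 + 2 + 9 = 76; the blank must be 104 − 76 = 28.
Row 5 has 7 + 11 + 28 + 28 + 2 + 17 − 16 = 77; the blank must be 104 − 77 = 27.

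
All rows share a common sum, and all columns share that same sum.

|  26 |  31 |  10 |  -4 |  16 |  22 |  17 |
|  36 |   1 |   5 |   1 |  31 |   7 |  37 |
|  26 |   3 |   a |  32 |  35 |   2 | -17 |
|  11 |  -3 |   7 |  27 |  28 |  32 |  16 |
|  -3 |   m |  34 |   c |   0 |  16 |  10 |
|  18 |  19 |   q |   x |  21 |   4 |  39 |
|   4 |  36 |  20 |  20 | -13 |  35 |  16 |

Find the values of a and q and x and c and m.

Rows 1 and 2 both sum to 118, so that's the common total.
Row 3 has 26 + 3 + 32 + 35 + 2 − 17 = 81; the blank must be 118 − 81 = 37.
Column 2 has 31 + 1 + 3 − 3 + 19 + 36 = 87; the blank must be 118 − 87 = 31.
Row 5 has -3 + 31 + 34 + 0 + 16 + 10 = 88; the blank must be 118 − 88 = 30.
Column 4 has -4 + 1 + 32 + 27 + 30 + 20 = 106; the blank must be 118 − 106 = 12.
Row 6 has 18 + 19 + 12 + 21 + 4 + 39 = 113; the blank must be 118 − 113 = 5.

a = 37, q = 5, x = 12, c = 30, m = 31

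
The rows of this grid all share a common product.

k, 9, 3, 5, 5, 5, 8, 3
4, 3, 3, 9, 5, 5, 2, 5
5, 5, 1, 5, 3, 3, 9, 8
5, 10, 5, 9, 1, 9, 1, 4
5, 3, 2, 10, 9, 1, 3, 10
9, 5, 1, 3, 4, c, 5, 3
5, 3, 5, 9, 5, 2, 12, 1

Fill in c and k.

Rows 2 and 7 each multiply to 81000, so every row has product 81000.
Row 6: 9×5×1×3×4×5×3 = 8100, so the missing entry is 81000 ÷ 8100 = 10.
Row 1: 9×3×5×5×5×8×3 = 81000, so the missing entry is 81000 ÷ 81000 = 1.

c = 10, k = 1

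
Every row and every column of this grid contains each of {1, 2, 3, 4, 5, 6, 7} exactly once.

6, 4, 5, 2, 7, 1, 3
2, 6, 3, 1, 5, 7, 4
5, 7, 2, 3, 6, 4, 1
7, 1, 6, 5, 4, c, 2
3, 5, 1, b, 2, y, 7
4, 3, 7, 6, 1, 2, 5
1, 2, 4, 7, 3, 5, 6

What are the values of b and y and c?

b = 4, y = 6, c = 3

Cell (4,6): row 4 already has {1, 2, 4, 5, 6, 7} → 3.
At (row 5, col 6): column 6 already has {1, 2, 3, 4, 5, 7}, so the value is 6.
Cell (5,4): row 5 already has {1, 2, 3, 5, 6, 7} → 4.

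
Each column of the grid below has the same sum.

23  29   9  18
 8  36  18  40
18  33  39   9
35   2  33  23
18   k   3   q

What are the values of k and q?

k = 2, q = 12

The complete columns each total 102.
Column 2 is missing 102 − 100 = 2 (since 29 + 36 + 33 + 2 = 100).
Column 4 is missing 102 − 90 = 12 (since 18 + 40 + 9 + 23 = 90).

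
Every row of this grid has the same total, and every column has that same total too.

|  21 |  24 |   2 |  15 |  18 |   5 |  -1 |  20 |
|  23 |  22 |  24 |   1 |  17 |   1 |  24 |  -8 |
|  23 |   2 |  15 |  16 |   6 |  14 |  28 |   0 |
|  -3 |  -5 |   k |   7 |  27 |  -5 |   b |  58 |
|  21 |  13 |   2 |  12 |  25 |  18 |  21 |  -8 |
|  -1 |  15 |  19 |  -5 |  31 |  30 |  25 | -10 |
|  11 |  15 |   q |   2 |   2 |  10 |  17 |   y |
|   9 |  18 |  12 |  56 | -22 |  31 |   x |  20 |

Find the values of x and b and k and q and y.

x = -20, b = 10, k = 15, q = 15, y = 32

Rows 1 and 2 both sum to 104, so that's the common total.
Column 8: 20 − 8 + 0 + 58 − 8 − 10 + 20 = 72, so its missing entry is 104 − 72 = 32.
Row 7: 11 + 15 + 2 + 2 + 10 + 17 + 32 = 89, so its missing entry is 104 − 89 = 15.
Row 8: 9 + 18 + 12 + 56 − 22 + 31 + 20 = 124, so its missing entry is 104 − 124 = -20.
Column 7: -1 + 24 + 28 + 21 + 25 + 17 − 20 = 94, so its missing entry is 104 − 94 = 10.
Row 4: -3 − 5 + 7 + 27 − 5 + 10 + 58 = 89, so its missing entry is 104 − 89 = 15.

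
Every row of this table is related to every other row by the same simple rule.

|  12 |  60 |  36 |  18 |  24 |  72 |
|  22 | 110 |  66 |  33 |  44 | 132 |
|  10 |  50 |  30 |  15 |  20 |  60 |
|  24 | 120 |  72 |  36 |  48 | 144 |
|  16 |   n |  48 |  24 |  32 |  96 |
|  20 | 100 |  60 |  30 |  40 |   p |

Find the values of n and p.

n = 80, p = 120

Each row is a constant multiple of every other row — this is a multiplication table with the headers hidden.
Row 5 is 32/24 = 4/3 times row 1, so its entry in column 2 is 60 × 4/3 = 80.
Row 6 is 40/24 = 5/3 times row 1, so its entry in column 6 is 72 × 5/3 = 120.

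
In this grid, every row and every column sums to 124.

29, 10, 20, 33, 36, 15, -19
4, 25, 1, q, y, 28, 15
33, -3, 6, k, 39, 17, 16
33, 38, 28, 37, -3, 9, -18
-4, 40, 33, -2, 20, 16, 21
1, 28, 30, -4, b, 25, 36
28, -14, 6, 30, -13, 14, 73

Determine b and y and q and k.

The known cells in row 3 total 108, leaving 124 − 108 = 16 for the blank.
The known cells in row 6 total 116, leaving 124 − 116 = 8 for the blank.
The known cells in column 4 total 110, leaving 124 − 110 = 14 for the blank.
The known cells in row 2 total 87, leaving 124 − 87 = 37 for the blank.

b = 8, y = 37, q = 14, k = 16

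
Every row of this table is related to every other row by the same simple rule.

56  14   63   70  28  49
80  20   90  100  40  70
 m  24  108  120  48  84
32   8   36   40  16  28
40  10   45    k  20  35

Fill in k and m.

k = 50, m = 96

Each row is a constant multiple of every other row — this is a multiplication table with the headers hidden.
Row 5 is 35/49 = 5/7 times row 1, so its entry in column 4 is 70 × 5/7 = 50.
Row 3 is 84/49 = 12/7 times row 1, so its entry in column 1 is 56 × 12/7 = 96.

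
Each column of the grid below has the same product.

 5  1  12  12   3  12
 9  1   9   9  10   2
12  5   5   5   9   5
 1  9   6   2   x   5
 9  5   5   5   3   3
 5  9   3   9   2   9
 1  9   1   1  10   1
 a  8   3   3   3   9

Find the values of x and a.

Columns 3 and 4 each multiply to 145800, so every column has product 145800.
Column 5: 3×10×9×3×2×10×3 = 48600, so the missing entry is 145800 ÷ 48600 = 3.
Column 1: 5×9×12×1×9×5×1 = 24300, so the missing entry is 145800 ÷ 24300 = 6.

x = 3, a = 6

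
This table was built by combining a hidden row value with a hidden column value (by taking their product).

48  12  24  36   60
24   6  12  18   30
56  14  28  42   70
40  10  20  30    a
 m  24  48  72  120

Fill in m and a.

Each row is a constant multiple of every other row — this is a multiplication table with the headers hidden.
Row 5 is 72/36 = 2/1 times row 1, so its entry in column 1 is 48 × 2/1 = 96.
Row 4 is 30/36 = 5/6 times row 1, so its entry in column 5 is 60 × 5/6 = 50.

m = 96, a = 50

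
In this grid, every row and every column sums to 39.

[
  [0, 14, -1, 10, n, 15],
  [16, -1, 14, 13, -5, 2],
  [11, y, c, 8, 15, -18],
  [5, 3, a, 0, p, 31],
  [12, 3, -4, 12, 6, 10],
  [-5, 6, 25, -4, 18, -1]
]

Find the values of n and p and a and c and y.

Row 1: 0 + 14 − 1 + 10 + 15 = 38, so its missing entry is 39 − 38 = 1.
Column 2: 14 − 1 + 3 + 3 + 6 = 25, so its missing entry is 39 − 25 = 14.
Column 5: 1 − 5 + 15 + 6 + 18 = 35, so its missing entry is 39 − 35 = 4.
Row 3: 11 + 14 + 8 + 15 − 18 = 30, so its missing entry is 39 − 30 = 9.
Row 4: 5 + 3 + 0 + 4 + 31 = 43, so its missing entry is 39 − 43 = -4.

n = 1, p = 4, a = -4, c = 9, y = 14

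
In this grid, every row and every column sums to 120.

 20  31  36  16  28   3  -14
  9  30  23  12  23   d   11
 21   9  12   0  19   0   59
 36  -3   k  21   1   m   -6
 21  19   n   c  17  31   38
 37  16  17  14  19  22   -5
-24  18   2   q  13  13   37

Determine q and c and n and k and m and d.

Row 2 has 9 + 30 + 23 + 12 + 23 + 11 = 108; the blank must be 120 − 108 = 12.
Row 7 has -24 + 18 + 2 + 13 + 13 + 37 = 59; the blank must be 120 − 59 = 61.
Column 4 has 16 + 12 + 0 + 21 + 14 + 61 = 124; the blank must be 120 − 124 = -4.
Row 5 has 21 + 19 − 4 + 17 + 31 + 38 = 122; the blank must be 120 − 122 = -2.
Column 3 has 36 + 23 + 12 − 2 + 17 + 2 = 88; the blank must be 120 − 88 = 32.
Row 4 has 36 − 3 + 32 + 21 + 1 − 6 = 81; the blank must be 120 − 81 = 39.

q = 61, c = -4, n = -2, k = 32, m = 39, d = 12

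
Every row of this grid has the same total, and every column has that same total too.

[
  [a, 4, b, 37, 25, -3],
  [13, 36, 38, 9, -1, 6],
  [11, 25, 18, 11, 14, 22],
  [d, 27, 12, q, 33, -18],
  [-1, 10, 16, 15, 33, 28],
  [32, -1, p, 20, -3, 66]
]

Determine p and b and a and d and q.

p = -13, b = 30, a = 8, d = 38, q = 9

Rows 2 and 3 both sum to 101, so that's the common total.
Column 4: 37 + 9 + 11 + 15 + 20 = 92, so its missing entry is 101 − 92 = 9.
Row 4: 27 + 12 + 9 + 33 − 18 = 63, so its missing entry is 101 − 63 = 38.
Column 1: 13 + 11 + 38 − 1 + 32 = 93, so its missing entry is 101 − 93 = 8.
Row 1: 8 + 4 + 37 + 25 − 3 = 71, so its missing entry is 101 − 71 = 30.
Row 6: 32 − 1 + 20 − 3 + 66 = 114, so its missing entry is 101 − 114 = -13.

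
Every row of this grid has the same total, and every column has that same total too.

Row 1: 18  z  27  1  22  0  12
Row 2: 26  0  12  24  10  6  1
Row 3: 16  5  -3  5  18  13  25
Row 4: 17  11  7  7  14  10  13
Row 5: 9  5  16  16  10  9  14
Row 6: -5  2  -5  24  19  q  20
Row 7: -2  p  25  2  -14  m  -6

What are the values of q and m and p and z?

q = 24, m = 17, p = 57, z = -1

Rows 2 and 3 both sum to 79, so that's the common total.
Row 1: 18 + 27 + 1 + 22 + 0 + 12 = 80, so its missing entry is 79 − 80 = -1.
Column 2: -1 + 0 + 5 + 11 + 5 + 2 = 22, so its missing entry is 79 − 22 = 57.
Row 6: -5 + 2 − 5 + 24 + 19 + 20 = 55, so its missing entry is 79 − 55 = 24.
Row 7: -2 + 57 + 25 + 2 − 14 − 6 = 62, so its missing entry is 79 − 62 = 17.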